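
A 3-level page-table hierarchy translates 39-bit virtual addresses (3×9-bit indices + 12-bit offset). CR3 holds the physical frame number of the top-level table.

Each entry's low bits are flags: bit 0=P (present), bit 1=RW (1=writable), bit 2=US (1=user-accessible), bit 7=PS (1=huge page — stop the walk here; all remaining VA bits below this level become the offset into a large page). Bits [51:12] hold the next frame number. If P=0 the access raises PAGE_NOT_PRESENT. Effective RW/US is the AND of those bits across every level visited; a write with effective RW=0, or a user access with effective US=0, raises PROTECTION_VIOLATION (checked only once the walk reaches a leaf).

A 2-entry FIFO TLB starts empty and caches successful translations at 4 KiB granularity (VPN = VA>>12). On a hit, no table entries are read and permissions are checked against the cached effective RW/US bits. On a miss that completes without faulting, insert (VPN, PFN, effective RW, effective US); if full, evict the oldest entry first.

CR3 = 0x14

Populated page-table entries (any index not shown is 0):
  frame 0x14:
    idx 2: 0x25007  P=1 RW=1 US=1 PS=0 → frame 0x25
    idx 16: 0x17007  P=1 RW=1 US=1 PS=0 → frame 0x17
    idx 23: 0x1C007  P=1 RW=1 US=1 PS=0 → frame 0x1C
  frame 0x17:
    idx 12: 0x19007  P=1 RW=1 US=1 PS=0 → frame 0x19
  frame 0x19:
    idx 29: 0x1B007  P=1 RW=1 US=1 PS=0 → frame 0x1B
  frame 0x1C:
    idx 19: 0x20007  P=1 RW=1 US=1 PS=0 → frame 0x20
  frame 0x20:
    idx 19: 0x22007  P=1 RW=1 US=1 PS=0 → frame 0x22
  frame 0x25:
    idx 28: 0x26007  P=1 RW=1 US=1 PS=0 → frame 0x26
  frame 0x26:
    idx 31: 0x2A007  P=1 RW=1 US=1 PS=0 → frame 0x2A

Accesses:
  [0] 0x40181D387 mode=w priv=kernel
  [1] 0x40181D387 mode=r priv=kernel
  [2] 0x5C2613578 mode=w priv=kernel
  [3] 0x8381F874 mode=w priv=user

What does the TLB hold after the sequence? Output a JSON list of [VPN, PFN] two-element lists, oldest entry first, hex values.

Trace:
#0 VA=0x40181D387 (w,kernel):
  L0: frame=0x14 idx=16 entry=0x17007 [P=1 RW=1 US=1 PS=0]
  L1: frame=0x17 idx=12 entry=0x19007 [P=1 RW=1 US=1 PS=0]
  L2: frame=0x19 idx=29 entry=0x1B007 [P=1 RW=1 US=1 PS=0]
  → PA=0x1B387  (3 entries read)
#1 VA=0x40181D387 (r,kernel):
  TLB hit vpn=0x40181D → PA=0x1B387
#2 VA=0x5C2613578 (w,kernel):
  L0: frame=0x14 idx=23 entry=0x1C007 [P=1 RW=1 US=1 PS=0]
  L1: frame=0x1C idx=19 entry=0x20007 [P=1 RW=1 US=1 PS=0]
  L2: frame=0x20 idx=19 entry=0x22007 [P=1 RW=1 US=1 PS=0]
  → PA=0x22578  (3 entries read)
#3 VA=0x8381F874 (w,user):
  L0: frame=0x14 idx=2 entry=0x25007 [P=1 RW=1 US=1 PS=0]
  L1: frame=0x25 idx=28 entry=0x26007 [P=1 RW=1 US=1 PS=0]
  L2: frame=0x26 idx=31 entry=0x2A007 [P=1 RW=1 US=1 PS=0]
  → PA=0x2A874  (3 entries read)

TLB: [["0x5C2613", "0x22"], ["0x8381F", "0x2A"]]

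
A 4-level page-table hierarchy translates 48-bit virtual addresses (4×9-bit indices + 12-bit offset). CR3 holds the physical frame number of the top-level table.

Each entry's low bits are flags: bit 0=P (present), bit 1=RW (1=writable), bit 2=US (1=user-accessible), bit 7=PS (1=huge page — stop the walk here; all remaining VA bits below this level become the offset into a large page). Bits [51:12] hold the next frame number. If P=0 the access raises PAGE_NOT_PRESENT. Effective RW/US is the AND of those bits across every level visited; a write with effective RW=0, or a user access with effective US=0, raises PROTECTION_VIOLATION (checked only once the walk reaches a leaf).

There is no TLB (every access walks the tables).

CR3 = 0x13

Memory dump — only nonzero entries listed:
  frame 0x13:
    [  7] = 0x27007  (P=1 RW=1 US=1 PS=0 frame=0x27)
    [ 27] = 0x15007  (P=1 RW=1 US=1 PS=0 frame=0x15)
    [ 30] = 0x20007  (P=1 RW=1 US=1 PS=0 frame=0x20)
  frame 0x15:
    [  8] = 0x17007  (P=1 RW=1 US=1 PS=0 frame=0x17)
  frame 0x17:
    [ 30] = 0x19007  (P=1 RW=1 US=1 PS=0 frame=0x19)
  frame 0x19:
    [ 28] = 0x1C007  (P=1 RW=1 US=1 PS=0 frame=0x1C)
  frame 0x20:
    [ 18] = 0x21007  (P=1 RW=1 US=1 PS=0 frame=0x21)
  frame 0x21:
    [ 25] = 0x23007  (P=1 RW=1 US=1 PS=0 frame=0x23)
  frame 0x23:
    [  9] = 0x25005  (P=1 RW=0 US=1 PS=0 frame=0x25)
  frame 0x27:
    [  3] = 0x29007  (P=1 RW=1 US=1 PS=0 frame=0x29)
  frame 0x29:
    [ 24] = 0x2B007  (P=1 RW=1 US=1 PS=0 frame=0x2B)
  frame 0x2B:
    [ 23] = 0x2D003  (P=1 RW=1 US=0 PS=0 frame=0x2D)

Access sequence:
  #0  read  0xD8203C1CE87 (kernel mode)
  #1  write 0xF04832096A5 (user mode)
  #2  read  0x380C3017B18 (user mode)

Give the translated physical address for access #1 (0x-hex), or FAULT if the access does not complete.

Walk each access:
#0 VA=0xD8203C1CE87 (r,kernel):
  lvl0: tbl 0x13, slot 27 ⇒ 0x15007 (P1/RW1/US1/PS0)
  lvl1: tbl 0x15, slot 8 ⇒ 0x17007 (P1/RW1/US1/PS0)
  lvl2: tbl 0x17, slot 30 ⇒ 0x19007 (P1/RW1/US1/PS0)
  lvl3: tbl 0x19, slot 28 ⇒ 0x1C007 (P1/RW1/US1/PS0)
  → PA=0x1CE87  (4 entries read)
#1 VA=0xF04832096A5 (w,user):
  lvl0: tbl 0x13, slot 30 ⇒ 0x20007 (P1/RW1/US1/PS0)
  lvl1: tbl 0x20, slot 18 ⇒ 0x21007 (P1/RW1/US1/PS0)
  lvl2: tbl 0x21, slot 25 ⇒ 0x23007 (P1/RW1/US1/PS0)
  lvl3: tbl 0x23, slot 9 ⇒ 0x25005 (P1/RW0/US1/PS0)
  ✗ PROTECTION_VIOLATION  [4 reads]
#2 VA=0x380C3017B18 (r,user):
  lvl0: tbl 0x13, slot 7 ⇒ 0x27007 (P1/RW1/US1/PS0)
  lvl1: tbl 0x27, slot 3 ⇒ 0x29007 (P1/RW1/US1/PS0)
  lvl2: tbl 0x29, slot 24 ⇒ 0x2B007 (P1/RW1/US1/PS0)
  lvl3: tbl 0x2B, slot 23 ⇒ 0x2D003 (P1/RW1/US0/PS0)
  ✗ PROTECTION_VIOLATION  [4 reads]

Access #1 PA: FAULT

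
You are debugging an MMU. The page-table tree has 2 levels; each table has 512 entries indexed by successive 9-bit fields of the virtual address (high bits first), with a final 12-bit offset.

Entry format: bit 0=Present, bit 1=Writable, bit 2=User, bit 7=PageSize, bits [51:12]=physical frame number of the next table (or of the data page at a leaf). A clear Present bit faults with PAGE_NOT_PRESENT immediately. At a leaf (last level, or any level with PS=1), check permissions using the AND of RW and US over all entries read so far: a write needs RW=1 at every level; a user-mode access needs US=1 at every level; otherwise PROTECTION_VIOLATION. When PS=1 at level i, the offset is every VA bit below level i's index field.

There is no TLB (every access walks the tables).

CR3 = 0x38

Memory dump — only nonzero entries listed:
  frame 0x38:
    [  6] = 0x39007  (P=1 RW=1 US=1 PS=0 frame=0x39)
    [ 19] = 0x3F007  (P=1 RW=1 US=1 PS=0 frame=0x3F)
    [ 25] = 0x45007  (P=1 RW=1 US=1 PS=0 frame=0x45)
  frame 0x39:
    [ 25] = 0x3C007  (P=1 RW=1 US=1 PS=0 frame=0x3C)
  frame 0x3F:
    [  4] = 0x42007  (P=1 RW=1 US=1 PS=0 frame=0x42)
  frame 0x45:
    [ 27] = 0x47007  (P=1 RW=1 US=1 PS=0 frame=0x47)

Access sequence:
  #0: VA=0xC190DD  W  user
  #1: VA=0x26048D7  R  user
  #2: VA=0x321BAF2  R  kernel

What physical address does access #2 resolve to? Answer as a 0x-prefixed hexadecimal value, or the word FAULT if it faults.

Walk each access:
#0 VA=0xC190DD (w,user):
  lvl0: tbl 0x38, slot 6 ⇒ 0x39007 (P1/RW1/US1/PS0)
  lvl1: tbl 0x39, slot 25 ⇒ 0x3C007 (P1/RW1/US1/PS0)
  ✓ 0x3C0DD  — 2 lookups
#1 VA=0x26048D7 (r,user):
  lvl0: tbl 0x38, slot 19 ⇒ 0x3F007 (P1/RW1/US1/PS0)
  lvl1: tbl 0x3F, slot 4 ⇒ 0x42007 (P1/RW1/US1/PS0)
  ✓ 0x428D7  — 2 lookups
#2 VA=0x321BAF2 (r,kernel):
  lvl0: tbl 0x38, slot 25 ⇒ 0x45007 (P1/RW1/US1/PS0)
  lvl1: tbl 0x45, slot 27 ⇒ 0x47007 (P1/RW1/US1/PS0)
  ✓ 0x47AF2  — 2 lookups

Access #2 PA: 0x47AF2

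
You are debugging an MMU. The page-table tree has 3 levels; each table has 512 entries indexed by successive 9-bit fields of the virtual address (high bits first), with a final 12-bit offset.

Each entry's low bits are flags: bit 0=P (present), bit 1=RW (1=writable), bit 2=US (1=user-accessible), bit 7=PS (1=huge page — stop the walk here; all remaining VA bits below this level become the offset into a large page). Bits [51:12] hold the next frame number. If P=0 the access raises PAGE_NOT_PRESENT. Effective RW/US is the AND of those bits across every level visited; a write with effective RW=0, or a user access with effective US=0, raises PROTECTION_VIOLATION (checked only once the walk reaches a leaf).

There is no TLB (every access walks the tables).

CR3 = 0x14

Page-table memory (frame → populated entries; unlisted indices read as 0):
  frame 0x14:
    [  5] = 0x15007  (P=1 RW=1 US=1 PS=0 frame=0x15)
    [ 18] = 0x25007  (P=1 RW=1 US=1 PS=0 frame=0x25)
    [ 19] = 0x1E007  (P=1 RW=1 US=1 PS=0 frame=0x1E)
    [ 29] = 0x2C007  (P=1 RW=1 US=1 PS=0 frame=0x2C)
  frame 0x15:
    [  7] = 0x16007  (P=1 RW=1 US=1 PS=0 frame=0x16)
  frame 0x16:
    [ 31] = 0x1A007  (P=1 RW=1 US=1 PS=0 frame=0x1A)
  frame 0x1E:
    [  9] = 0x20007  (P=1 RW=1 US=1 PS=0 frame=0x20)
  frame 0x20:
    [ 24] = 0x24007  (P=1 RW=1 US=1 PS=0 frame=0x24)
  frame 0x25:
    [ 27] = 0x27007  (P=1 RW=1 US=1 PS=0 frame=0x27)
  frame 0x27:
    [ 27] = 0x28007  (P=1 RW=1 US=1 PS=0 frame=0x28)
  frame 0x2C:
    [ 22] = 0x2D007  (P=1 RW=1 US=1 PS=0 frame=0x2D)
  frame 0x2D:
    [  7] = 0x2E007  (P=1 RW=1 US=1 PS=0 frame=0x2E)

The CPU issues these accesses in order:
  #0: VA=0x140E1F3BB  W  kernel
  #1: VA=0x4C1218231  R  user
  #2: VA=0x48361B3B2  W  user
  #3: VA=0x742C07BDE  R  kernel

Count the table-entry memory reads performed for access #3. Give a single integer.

Walk each access:
#0 VA=0x140E1F3BB (w,kernel):
  L0: frame=0x14 idx=5 entry=0x15007 [P=1 RW=1 US=1 PS=0]
  L1: frame=0x15 idx=7 entry=0x16007 [P=1 RW=1 US=1 PS=0]
  L2: frame=0x16 idx=31 entry=0x1A007 [P=1 RW=1 US=1 PS=0]
  ✓ 0x1A3BB  — 3 lookups
#1 VA=0x4C1218231 (r,user):
  L0: frame=0x14 idx=19 entry=0x1E007 [P=1 RW=1 US=1 PS=0]
  L1: frame=0x1E idx=9 entry=0x20007 [P=1 RW=1 US=1 PS=0]
  L2: frame=0x20 idx=24 entry=0x24007 [P=1 RW=1 US=1 PS=0]
  ✓ 0x24231  — 3 lookups
#2 VA=0x48361B3B2 (w,user):
  L0: frame=0x14 idx=18 entry=0x25007 [P=1 RW=1 US=1 PS=0]
  L1: frame=0x25 idx=27 entry=0x27007 [P=1 RW=1 US=1 PS=0]
  L2: frame=0x27 idx=27 entry=0x28007 [P=1 RW=1 US=1 PS=0]
  ✓ 0x283B2  — 3 lookups
#3 VA=0x742C07BDE (r,kernel):
  L0: frame=0x14 idx=29 entry=0x2C007 [P=1 RW=1 US=1 PS=0]
  L1: frame=0x2C idx=22 entry=0x2D007 [P=1 RW=1 US=1 PS=0]
  L2: frame=0x2D idx=7 entry=0x2E007 [P=1 RW=1 US=1 PS=0]
  ✓ 0x2EBDE  — 3 lookups

Entries read for #3: 3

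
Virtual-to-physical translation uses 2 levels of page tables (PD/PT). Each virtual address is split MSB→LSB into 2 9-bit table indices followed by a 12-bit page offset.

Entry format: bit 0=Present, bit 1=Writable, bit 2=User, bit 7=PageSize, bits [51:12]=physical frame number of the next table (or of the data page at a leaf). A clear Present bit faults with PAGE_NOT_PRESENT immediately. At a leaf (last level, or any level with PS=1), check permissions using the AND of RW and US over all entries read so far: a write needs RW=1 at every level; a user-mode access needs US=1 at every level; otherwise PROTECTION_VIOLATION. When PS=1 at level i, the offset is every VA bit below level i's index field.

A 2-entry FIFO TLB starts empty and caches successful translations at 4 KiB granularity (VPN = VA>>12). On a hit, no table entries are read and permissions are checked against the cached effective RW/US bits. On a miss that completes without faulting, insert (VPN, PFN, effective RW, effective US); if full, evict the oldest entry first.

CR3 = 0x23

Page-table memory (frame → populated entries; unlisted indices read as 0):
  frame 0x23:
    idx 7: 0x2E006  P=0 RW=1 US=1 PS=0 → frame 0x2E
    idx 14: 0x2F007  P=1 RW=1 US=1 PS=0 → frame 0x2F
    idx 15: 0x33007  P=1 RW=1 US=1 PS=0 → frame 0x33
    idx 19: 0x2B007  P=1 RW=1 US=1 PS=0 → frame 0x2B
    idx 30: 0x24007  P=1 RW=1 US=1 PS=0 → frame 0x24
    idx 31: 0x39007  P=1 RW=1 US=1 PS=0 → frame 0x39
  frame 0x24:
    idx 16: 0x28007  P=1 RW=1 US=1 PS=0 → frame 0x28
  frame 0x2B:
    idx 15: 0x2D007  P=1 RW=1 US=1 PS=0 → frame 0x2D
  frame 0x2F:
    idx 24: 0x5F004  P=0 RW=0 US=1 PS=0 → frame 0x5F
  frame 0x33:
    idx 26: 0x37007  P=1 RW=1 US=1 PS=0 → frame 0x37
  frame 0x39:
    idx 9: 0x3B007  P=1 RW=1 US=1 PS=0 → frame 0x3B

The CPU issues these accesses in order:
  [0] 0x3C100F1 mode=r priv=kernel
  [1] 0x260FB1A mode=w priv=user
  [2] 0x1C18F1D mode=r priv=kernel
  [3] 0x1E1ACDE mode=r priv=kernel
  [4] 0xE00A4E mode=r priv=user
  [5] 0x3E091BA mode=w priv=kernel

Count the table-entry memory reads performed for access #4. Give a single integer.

Trace:
#0 VA=0x3C100F1 (r,kernel):
  L0 @0x23[30] → 0x24007  P=1,RW=1,US=1,PS=0
  L1 @0x24[16] → 0x28007  P=1,RW=1,US=1,PS=0
  → PA=0x280F1  (2 entries read)
#1 VA=0x260FB1A (w,user):
  L0 @0x23[19] → 0x2B007  P=1,RW=1,US=1,PS=0
  L1 @0x2B[15] → 0x2D007  P=1,RW=1,US=1,PS=0
  → PA=0x2DB1A  (2 entries read)
#2 VA=0x1C18F1D (r,kernel):
  L0 @0x23[14] → 0x2F007  P=1,RW=1,US=1,PS=0
  L1 @0x2F[24] → 0x5F004  P=0,RW=0,US=1,PS=0
  ⇒ fault: PAGE_NOT_PRESENT  — 2 lookups
#3 VA=0x1E1ACDE (r,kernel):
  L0 @0x23[15] → 0x33007  P=1,RW=1,US=1,PS=0
  L1 @0x33[26] → 0x37007  P=1,RW=1,US=1,PS=0
  → PA=0x37CDE  (2 entries read)
#4 VA=0xE00A4E (r,user):
  L0 @0x23[7] → 0x2E006  P=0,RW=1,US=1,PS=0
  ⇒ fault: PAGE_NOT_PRESENT  — 1 lookups
#5 VA=0x3E091BA (w,kernel):
  L0 @0x23[31] → 0x39007  P=1,RW=1,US=1,PS=0
  L1 @0x39[9] → 0x3B007  P=1,RW=1,US=1,PS=0
  → PA=0x3B1BA  (2 entries read)

Entries read for #4: 1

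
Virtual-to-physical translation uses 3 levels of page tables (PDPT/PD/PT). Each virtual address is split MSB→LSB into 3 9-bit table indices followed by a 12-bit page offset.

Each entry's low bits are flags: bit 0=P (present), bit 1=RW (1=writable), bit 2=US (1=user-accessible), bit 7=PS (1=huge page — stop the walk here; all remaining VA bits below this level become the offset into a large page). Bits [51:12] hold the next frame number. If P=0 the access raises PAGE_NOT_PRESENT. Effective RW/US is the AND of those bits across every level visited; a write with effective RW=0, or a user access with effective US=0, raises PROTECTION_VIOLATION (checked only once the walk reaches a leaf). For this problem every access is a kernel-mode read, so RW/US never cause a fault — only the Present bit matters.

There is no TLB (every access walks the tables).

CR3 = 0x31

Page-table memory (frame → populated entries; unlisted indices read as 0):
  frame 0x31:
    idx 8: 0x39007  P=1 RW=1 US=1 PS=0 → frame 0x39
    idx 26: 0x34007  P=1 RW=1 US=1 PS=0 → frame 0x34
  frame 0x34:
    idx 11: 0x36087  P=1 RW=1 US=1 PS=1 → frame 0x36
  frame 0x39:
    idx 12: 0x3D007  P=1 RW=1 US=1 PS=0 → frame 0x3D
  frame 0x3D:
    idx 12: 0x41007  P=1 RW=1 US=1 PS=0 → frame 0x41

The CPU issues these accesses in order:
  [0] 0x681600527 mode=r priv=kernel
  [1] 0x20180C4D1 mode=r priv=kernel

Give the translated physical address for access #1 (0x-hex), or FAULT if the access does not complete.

Trace:
#0 VA=0x681600527 (r,kernel):
  [0] read 0x31 idx=26: raw=0x34007 flags P=1 W=1 U=1 S=0
  [1] read 0x34 idx=11: raw=0x36087 flags P=1 W=1 U=1 S=1
  ⇒ phys 0x36527 (huge @L1)  [2 reads]
#1 VA=0x20180C4D1 (r,kernel):
  [0] read 0x31 idx=8: raw=0x39007 flags P=1 W=1 U=1 S=0
  [1] read 0x39 idx=12: raw=0x3D007 flags P=1 W=1 U=1 S=0
  [2] read 0x3D idx=12: raw=0x41007 flags P=1 W=1 U=1 S=0
  ⇒ phys 0x414D1  [3 reads]

Access #1 PA: 0x414D1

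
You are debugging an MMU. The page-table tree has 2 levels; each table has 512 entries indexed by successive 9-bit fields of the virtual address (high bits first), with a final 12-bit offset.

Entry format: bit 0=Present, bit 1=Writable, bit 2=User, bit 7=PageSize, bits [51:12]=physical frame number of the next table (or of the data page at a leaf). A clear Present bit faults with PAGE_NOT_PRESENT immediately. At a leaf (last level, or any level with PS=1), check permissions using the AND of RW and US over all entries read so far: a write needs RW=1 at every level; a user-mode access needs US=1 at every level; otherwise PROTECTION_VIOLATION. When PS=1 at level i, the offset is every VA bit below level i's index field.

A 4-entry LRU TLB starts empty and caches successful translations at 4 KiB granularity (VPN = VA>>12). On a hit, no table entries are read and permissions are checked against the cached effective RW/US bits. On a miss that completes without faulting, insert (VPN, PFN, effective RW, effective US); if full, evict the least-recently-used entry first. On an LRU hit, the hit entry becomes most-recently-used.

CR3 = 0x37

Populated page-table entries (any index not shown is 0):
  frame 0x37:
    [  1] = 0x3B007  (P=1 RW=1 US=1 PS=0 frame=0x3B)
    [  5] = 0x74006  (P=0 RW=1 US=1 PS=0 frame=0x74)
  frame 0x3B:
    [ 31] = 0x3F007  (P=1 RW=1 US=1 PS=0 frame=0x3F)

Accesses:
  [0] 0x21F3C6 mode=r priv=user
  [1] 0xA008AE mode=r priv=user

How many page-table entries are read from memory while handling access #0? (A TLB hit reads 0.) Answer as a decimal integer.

Walk each access:
#0 VA=0x21F3C6 (r,user):
  lvl0: tbl 0x37, slot 1 ⇒ 0x3B007 (P1/RW1/US1/PS0)
  lvl1: tbl 0x3B, slot 31 ⇒ 0x3F007 (P1/RW1/US1/PS0)
  → PA=0x3F3C6  (2 entries read)
#1 VA=0xA008AE (r,user):
  lvl0: tbl 0x37, slot 5 ⇒ 0x74006 (P0/RW1/US1/PS0)
  → PAGE_NOT_PRESENT  (1 entries read)

Entries read for #0: 2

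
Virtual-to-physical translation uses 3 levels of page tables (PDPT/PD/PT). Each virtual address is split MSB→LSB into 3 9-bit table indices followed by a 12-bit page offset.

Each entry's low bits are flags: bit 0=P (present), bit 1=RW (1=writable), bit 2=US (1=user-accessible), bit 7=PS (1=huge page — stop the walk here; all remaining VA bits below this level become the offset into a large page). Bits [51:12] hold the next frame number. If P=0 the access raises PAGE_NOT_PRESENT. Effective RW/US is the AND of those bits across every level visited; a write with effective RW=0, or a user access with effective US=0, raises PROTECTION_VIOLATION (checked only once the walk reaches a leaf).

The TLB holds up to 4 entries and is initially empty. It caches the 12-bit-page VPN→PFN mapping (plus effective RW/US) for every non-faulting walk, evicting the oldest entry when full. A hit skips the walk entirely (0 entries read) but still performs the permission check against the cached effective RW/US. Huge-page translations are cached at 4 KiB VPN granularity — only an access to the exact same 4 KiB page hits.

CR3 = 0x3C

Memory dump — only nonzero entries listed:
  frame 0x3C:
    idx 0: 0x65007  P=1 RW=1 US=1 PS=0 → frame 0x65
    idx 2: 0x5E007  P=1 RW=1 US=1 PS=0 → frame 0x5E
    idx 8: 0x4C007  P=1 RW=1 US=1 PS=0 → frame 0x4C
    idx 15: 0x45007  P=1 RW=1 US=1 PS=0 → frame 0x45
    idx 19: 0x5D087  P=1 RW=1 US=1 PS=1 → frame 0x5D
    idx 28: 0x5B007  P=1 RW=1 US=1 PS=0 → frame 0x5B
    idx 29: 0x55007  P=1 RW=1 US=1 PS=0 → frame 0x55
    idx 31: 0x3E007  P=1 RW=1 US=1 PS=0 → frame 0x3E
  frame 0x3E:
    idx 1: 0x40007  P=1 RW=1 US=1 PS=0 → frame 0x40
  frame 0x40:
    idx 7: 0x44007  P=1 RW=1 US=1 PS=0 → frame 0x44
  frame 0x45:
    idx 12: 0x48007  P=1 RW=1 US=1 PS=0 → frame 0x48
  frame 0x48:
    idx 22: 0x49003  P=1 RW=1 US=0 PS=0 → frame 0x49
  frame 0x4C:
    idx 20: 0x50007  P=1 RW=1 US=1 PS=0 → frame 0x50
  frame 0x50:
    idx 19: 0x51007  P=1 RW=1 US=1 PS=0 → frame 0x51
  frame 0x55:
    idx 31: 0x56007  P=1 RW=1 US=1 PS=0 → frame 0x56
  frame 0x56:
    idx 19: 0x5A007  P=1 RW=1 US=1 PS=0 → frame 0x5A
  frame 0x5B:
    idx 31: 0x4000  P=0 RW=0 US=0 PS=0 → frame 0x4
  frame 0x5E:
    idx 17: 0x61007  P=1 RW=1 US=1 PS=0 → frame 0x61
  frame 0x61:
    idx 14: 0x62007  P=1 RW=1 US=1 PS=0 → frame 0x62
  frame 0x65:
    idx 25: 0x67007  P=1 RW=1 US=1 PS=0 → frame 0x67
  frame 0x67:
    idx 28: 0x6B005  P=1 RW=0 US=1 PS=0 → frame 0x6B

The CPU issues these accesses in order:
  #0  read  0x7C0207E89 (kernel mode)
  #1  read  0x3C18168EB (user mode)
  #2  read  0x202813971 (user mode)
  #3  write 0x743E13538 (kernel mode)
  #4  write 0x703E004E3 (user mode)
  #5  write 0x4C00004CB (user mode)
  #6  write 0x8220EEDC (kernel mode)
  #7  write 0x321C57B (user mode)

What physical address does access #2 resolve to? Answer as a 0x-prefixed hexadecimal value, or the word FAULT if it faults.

Walk each access:
#0 VA=0x7C0207E89 (r,kernel):
  L0 @0x3C[31] → 0x3E007  P=1,RW=1,US=1,PS=0
  L1 @0x3E[1] → 0x40007  P=1,RW=1,US=1,PS=0
  L2 @0x40[7] → 0x44007  P=1,RW=1,US=1,PS=0
  ⇒ phys 0x44E89  [3 reads]
#1 VA=0x3C18168EB (r,user):
  L0 @0x3C[15] → 0x45007  P=1,RW=1,US=1,PS=0
  L1 @0x45[12] → 0x48007  P=1,RW=1,US=1,PS=0
  L2 @0x48[22] → 0x49003  P=1,RW=1,US=0,PS=0
  → PROTECTION_VIOLATION  (3 entries read)
#2 VA=0x202813971 (r,user):
  L0 @0x3C[8] → 0x4C007  P=1,RW=1,US=1,PS=0
  L1 @0x4C[20] → 0x50007  P=1,RW=1,US=1,PS=0
  L2 @0x50[19] → 0x51007  P=1,RW=1,US=1,PS=0
  ⇒ phys 0x51971  [3 reads]
#3 VA=0x743E13538 (w,kernel):
  L0 @0x3C[29] → 0x55007  P=1,RW=1,US=1,PS=0
  L1 @0x55[31] → 0x56007  P=1,RW=1,US=1,PS=0
  L2 @0x56[19] → 0x5A007  P=1,RW=1,US=1,PS=0
  ⇒ phys 0x5A538  [3 reads]
#4 VA=0x703E004E3 (w,user):
  L0 @0x3C[28] → 0x5B007  P=1,RW=1,US=1,PS=0
  L1 @0x5B[31] → 0x4000  P=0,RW=0,US=0,PS=0
  → PAGE_NOT_PRESENT  (2 entries read)
#5 VA=0x4C00004CB (w,user):
  L0 @0x3C[19] → 0x5D087  P=1,RW=1,US=1,PS=1
  ⇒ phys 0x5D4CB (huge @L0)  [1 reads]
#6 VA=0x8220EEDC (w,kernel):
  L0 @0x3C[2] → 0x5E007  P=1,RW=1,US=1,PS=0
  L1 @0x5E[17] → 0x61007  P=1,RW=1,US=1,PS=0
  L2 @0x61[14] → 0x62007  P=1,RW=1,US=1,PS=0
  ⇒ phys 0x62EDC  [3 reads]
#7 VA=0x321C57B (w,user):
  L0 @0x3C[0] → 0x65007  P=1,RW=1,US=1,PS=0
  L1 @0x65[25] → 0x67007  P=1,RW=1,US=1,PS=0
  L2 @0x67[28] → 0x6B005  P=1,RW=0,US=1,PS=0
  → PROTECTION_VIOLATION  (3 entries read)

Access #2 PA: 0x51971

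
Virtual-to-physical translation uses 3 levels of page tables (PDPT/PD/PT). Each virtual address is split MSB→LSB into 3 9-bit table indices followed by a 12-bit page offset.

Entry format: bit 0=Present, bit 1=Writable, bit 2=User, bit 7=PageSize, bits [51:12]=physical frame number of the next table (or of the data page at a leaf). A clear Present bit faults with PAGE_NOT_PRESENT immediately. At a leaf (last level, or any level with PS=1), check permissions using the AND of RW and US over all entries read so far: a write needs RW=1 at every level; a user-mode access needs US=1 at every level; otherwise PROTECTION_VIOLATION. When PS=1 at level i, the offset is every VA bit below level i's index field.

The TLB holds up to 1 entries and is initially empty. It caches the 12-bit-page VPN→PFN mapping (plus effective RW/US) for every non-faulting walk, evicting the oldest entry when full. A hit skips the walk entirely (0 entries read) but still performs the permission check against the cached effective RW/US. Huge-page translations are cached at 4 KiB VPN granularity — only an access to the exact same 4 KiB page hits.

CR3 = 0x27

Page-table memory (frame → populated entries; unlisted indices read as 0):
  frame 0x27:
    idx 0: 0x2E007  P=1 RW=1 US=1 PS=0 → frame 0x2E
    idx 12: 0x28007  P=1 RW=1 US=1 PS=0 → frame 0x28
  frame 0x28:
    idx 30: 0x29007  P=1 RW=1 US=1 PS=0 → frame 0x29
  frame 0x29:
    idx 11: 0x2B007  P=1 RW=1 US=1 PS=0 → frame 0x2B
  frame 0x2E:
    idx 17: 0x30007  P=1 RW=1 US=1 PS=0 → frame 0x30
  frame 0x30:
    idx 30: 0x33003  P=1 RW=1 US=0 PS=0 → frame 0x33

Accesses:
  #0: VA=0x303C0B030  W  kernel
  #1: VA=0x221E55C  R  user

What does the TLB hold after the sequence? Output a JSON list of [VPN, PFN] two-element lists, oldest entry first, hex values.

Walk each access:
#0 VA=0x303C0B030 (w,kernel):
  L0 @0x27[12] → 0x28007  P=1,RW=1,US=1,PS=0
  L1 @0x28[30] → 0x29007  P=1,RW=1,US=1,PS=0
  L2 @0x29[11] → 0x2B007  P=1,RW=1,US=1,PS=0
  ⇒ phys 0x2B030  [3 reads]
#1 VA=0x221E55C (r,user):
  L0 @0x27[0] → 0x2E007  P=1,RW=1,US=1,PS=0
  L1 @0x2E[17] → 0x30007  P=1,RW=1,US=1,PS=0
  L2 @0x30[30] → 0x33003  P=1,RW=1,US=0,PS=0
  ✗ PROTECTION_VIOLATION  [3 reads]

TLB: [["0x303C0B", "0x2B"]]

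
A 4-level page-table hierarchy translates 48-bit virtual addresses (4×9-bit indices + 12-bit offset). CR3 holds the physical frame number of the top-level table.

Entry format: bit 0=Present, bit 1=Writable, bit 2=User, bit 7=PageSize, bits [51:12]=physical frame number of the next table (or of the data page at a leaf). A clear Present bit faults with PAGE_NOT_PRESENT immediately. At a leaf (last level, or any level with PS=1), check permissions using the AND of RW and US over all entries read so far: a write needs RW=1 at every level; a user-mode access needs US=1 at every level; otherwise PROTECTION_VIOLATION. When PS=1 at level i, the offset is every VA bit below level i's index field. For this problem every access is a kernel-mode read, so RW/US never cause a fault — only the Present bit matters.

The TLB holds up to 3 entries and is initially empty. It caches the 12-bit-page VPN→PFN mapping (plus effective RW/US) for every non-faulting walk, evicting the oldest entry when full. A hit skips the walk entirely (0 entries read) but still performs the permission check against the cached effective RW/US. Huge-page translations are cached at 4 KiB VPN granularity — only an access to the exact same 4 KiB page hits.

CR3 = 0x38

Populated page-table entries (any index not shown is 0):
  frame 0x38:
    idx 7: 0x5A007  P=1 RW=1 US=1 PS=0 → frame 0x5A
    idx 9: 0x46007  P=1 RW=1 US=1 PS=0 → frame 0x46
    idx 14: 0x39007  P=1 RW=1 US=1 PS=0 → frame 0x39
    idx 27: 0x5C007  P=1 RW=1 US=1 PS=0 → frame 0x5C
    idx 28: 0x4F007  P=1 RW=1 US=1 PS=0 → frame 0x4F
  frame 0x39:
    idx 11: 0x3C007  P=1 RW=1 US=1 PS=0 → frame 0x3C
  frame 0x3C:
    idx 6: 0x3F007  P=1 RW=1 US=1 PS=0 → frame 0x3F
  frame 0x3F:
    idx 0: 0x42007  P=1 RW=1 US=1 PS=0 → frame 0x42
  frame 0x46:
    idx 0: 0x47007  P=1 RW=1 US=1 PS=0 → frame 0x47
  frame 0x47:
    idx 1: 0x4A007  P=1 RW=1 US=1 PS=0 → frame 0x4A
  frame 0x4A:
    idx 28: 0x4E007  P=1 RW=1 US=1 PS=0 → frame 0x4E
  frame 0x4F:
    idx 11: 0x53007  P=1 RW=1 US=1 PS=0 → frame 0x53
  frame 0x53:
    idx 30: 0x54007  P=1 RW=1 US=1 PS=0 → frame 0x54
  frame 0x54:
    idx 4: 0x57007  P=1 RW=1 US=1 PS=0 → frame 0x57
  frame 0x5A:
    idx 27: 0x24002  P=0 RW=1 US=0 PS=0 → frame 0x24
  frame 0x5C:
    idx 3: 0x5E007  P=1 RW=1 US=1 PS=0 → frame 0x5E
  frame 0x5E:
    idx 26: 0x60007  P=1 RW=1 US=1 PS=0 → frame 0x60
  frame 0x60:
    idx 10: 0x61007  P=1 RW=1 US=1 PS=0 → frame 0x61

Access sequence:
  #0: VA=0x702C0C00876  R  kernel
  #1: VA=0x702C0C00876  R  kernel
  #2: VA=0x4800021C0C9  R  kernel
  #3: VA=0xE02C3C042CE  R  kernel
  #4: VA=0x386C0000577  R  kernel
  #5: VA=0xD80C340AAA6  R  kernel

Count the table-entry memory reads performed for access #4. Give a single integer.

Trace:
#0 VA=0x702C0C00876 (r,kernel):
  L0: frame=0x38 idx=14 entry=0x39007 [P=1 RW=1 US=1 PS=0]
  L1: frame=0x39 idx=11 entry=0x3C007 [P=1 RW=1 US=1 PS=0]
  L2: frame=0x3C idx=6 entry=0x3F007 [P=1 RW=1 US=1 PS=0]
  L3: frame=0x3F idx=0 entry=0x42007 [P=1 RW=1 US=1 PS=0]
  ✓ 0x42876  — 4 lookups
#1 VA=0x702C0C00876 (r,kernel):
  TLB hit vpn=0x702C0C00 → PA=0x42876
#2 VA=0x4800021C0C9 (r,kernel):
  L0: frame=0x38 idx=9 entry=0x46007 [P=1 RW=1 US=1 PS=0]
  L1: frame=0x46 idx=0 entry=0x47007 [P=1 RW=1 US=1 PS=0]
  L2: frame=0x47 idx=1 entry=0x4A007 [P=1 RW=1 US=1 PS=0]
  L3: frame=0x4A idx=28 entry=0x4E007 [P=1 RW=1 US=1 PS=0]
  ✓ 0x4E0C9  — 4 lookups
#3 VA=0xE02C3C042CE (r,kernel):
  L0: frame=0x38 idx=28 entry=0x4F007 [P=1 RW=1 US=1 PS=0]
  L1: frame=0x4F idx=11 entry=0x53007 [P=1 RW=1 US=1 PS=0]
  L2: frame=0x53 idx=30 entry=0x54007 [P=1 RW=1 US=1 PS=0]
  L3: frame=0x54 idx=4 entry=0x57007 [P=1 RW=1 US=1 PS=0]
  ✓ 0x572CE  — 4 lookups
#4 VA=0x386C0000577 (r,kernel):
  L0: frame=0x38 idx=7 entry=0x5A007 [P=1 RW=1 US=1 PS=0]
  L1: frame=0x5A idx=27 entry=0x24002 [P=0 RW=1 US=0 PS=0]
  → PAGE_NOT_PRESENT  (2 entries read)
#5 VA=0xD80C340AAA6 (r,kernel):
  L0: frame=0x38 idx=27 entry=0x5C007 [P=1 RW=1 US=1 PS=0]
  L1: frame=0x5C idx=3 entry=0x5E007 [P=1 RW=1 US=1 PS=0]
  L2: frame=0x5E idx=26 entry=0x60007 [P=1 RW=1 US=1 PS=0]
  L3: frame=0x60 idx=10 entry=0x61007 [P=1 RW=1 US=1 PS=0]
  ✓ 0x61AA6  — 4 lookups

Entries read for #4: 2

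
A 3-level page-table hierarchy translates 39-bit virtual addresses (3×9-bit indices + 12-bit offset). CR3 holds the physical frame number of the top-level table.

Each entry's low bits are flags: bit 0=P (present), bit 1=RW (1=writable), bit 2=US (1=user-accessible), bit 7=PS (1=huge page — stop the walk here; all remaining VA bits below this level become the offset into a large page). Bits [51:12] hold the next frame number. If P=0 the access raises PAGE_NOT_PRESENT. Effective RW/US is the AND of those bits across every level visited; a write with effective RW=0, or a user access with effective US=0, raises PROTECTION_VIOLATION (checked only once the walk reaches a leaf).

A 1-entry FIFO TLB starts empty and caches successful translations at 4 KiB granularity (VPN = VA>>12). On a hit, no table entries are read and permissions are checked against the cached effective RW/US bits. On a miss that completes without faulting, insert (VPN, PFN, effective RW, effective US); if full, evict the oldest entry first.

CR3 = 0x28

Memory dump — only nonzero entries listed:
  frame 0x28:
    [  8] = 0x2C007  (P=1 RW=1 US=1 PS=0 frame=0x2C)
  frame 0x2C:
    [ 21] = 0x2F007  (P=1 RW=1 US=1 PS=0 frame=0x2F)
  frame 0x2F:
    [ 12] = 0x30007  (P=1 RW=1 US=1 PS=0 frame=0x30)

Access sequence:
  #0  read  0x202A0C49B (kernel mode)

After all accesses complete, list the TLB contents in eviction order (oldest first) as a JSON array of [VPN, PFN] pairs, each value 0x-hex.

Trace:
#0 VA=0x202A0C49B (r,kernel):
  L0 @0x28[8] → 0x2C007  P=1,RW=1,US=1,PS=0
  L1 @0x2C[21] → 0x2F007  P=1,RW=1,US=1,PS=0
  L2 @0x2F[12] → 0x30007  P=1,RW=1,US=1,PS=0
  → PA=0x3049B  (3 entries read)

TLB: [["0x202A0C", "0x30"]]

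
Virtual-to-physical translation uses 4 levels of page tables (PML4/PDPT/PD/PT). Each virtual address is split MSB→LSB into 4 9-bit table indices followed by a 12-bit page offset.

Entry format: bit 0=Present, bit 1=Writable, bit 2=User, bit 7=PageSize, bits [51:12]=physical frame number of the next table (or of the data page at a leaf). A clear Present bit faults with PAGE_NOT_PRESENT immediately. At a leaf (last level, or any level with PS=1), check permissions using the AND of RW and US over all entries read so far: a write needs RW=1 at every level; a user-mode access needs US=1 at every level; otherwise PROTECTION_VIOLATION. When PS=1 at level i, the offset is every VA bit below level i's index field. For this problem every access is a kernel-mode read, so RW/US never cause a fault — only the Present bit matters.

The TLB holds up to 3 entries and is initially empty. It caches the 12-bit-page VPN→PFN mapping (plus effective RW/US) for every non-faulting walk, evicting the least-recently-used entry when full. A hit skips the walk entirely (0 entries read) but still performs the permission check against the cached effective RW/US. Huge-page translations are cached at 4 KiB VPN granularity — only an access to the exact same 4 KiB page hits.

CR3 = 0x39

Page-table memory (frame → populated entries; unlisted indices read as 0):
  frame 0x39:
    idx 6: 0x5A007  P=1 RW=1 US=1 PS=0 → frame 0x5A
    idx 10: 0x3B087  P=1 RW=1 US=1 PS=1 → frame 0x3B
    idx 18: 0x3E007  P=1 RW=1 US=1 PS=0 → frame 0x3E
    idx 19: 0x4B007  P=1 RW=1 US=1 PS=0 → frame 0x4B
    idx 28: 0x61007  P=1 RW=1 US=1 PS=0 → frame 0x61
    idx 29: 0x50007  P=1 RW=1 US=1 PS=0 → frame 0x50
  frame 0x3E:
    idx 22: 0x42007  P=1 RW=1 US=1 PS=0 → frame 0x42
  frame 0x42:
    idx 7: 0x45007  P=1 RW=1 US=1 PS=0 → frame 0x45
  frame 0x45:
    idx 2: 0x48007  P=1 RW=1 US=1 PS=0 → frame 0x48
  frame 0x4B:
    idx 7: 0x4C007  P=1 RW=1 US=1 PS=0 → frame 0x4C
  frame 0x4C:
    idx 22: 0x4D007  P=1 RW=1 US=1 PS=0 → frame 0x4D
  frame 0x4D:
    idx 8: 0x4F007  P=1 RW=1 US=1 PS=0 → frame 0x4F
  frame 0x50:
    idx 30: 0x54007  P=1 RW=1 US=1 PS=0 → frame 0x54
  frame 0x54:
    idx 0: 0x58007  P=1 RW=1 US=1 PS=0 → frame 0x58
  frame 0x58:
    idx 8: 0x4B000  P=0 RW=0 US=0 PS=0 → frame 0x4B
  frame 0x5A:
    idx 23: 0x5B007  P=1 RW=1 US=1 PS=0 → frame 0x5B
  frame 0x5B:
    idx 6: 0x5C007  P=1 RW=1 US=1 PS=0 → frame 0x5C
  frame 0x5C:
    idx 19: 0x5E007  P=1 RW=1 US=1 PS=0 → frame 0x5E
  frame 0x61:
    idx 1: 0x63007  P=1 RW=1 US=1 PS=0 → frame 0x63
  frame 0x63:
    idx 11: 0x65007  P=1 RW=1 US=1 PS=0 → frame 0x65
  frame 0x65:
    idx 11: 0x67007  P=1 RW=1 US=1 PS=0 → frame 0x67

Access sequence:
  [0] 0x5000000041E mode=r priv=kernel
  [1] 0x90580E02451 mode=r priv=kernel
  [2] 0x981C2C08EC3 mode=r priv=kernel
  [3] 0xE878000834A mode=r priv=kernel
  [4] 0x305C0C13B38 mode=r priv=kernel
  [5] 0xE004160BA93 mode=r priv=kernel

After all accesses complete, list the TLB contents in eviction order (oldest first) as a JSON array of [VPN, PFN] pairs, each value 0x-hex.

Per-access translation:
#0 VA=0x5000000041E (r,kernel):
  L0: frame=0x39 idx=10 entry=0x3B087 [P=1 RW=1 US=1 PS=1]
  → PA=0x3B41E (huge @L0)  (1 entries read)
#1 VA=0x90580E02451 (r,kernel):
  L0: frame=0x39 idx=18 entry=0x3E007 [P=1 RW=1 US=1 PS=0]
  L1: frame=0x3E idx=22 entry=0x42007 [P=1 RW=1 US=1 PS=0]
  L2: frame=0x42 idx=7 entry=0x45007 [P=1 RW=1 US=1 PS=0]
  L3: frame=0x45 idx=2 entry=0x48007 [P=1 RW=1 US=1 PS=0]
  → PA=0x48451  (4 entries read)
#2 VA=0x981C2C08EC3 (r,kernel):
  L0: frame=0x39 idx=19 entry=0x4B007 [P=1 RW=1 US=1 PS=0]
  L1: frame=0x4B idx=7 entry=0x4C007 [P=1 RW=1 US=1 PS=0]
  L2: frame=0x4C idx=22 entry=0x4D007 [P=1 RW=1 US=1 PS=0]
  L3: frame=0x4D idx=8 entry=0x4F007 [P=1 RW=1 US=1 PS=0]
  → PA=0x4FEC3  (4 entries read)
#3 VA=0xE878000834A (r,kernel):
  L0: frame=0x39 idx=29 entry=0x50007 [P=1 RW=1 US=1 PS=0]
  L1: frame=0x50 idx=30 entry=0x54007 [P=1 RW=1 US=1 PS=0]
  L2: frame=0x54 idx=0 entry=0x58007 [P=1 RW=1 US=1 PS=0]
  L3: frame=0x58 idx=8 entry=0x4B000 [P=0 RW=0 US=0 PS=0]
  ⇒ fault: PAGE_NOT_PRESENT  — 4 lookups
#4 VA=0x305C0C13B38 (r,kernel):
  L0: frame=0x39 idx=6 entry=0x5A007 [P=1 RW=1 US=1 PS=0]
  L1: frame=0x5A idx=23 entry=0x5B007 [P=1 RW=1 US=1 PS=0]
  L2: frame=0x5B idx=6 entry=0x5C007 [P=1 RW=1 US=1 PS=0]
  L3: frame=0x5C idx=19 entry=0x5E007 [P=1 RW=1 US=1 PS=0]
  → PA=0x5EB38  (4 entries read)
#5 VA=0xE004160BA93 (r,kernel):
  L0: frame=0x39 idx=28 entry=0x61007 [P=1 RW=1 US=1 PS=0]
  L1: frame=0x61 idx=1 entry=0x63007 [P=1 RW=1 US=1 PS=0]
  L2: frame=0x63 idx=11 entry=0x65007 [P=1 RW=1 US=1 PS=0]
  L3: frame=0x65 idx=11 entry=0x67007 [P=1 RW=1 US=1 PS=0]
  → PA=0x67A93  (4 entries read)

TLB: [["0x981C2C08", "0x4F"], ["0x305C0C13", "0x5E"], ["0xE004160B", "0x67"]]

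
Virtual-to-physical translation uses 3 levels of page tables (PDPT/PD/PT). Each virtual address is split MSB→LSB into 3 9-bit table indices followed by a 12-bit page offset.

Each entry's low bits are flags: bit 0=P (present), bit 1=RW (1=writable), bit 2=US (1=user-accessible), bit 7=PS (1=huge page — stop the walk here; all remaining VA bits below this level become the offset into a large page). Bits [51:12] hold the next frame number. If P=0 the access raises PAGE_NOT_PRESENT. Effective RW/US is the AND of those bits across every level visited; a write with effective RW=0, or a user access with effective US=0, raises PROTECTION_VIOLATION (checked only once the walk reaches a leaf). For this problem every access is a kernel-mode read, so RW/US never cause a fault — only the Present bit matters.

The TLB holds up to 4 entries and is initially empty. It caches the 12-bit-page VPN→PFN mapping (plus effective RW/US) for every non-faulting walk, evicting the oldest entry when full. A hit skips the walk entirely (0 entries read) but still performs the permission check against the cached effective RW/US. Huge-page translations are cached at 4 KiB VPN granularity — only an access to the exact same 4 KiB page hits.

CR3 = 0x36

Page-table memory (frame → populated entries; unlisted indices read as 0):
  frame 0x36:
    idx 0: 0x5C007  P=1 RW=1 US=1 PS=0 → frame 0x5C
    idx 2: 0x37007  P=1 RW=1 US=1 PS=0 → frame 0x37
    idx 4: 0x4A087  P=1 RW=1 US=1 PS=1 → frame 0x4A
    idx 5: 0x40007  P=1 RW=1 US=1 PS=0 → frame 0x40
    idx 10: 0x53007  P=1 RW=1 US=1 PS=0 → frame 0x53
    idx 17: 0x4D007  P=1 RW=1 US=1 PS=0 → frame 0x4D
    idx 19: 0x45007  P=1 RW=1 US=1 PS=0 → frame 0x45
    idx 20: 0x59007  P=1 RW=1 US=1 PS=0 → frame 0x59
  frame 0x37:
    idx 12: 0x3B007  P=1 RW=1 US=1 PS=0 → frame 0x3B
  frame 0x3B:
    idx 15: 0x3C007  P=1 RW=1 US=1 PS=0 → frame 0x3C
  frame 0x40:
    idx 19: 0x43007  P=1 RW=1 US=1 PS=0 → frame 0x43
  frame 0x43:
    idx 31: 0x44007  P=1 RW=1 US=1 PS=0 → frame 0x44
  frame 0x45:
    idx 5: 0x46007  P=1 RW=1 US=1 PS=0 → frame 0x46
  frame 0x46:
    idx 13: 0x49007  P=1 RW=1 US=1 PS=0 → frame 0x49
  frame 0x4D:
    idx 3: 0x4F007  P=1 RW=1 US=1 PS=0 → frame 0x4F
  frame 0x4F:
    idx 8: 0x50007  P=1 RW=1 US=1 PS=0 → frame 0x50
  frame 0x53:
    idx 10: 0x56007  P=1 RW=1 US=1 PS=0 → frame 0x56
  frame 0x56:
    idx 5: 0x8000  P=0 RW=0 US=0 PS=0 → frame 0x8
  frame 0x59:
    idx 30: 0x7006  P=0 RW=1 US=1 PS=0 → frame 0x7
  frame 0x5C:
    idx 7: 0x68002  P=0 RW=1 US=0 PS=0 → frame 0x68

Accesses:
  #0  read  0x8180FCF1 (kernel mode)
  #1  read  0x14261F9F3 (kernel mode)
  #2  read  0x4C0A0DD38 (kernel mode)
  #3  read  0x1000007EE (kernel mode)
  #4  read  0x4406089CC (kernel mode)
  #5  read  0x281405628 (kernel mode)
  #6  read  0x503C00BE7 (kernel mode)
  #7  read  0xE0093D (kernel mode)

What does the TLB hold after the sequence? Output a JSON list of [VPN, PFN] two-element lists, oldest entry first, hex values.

Walk each access:
#0 VA=0x8180FCF1 (r,kernel):
  L0 @0x36[2] → 0x37007  P=1,RW=1,US=1,PS=0
  L1 @0x37[12] → 0x3B007  P=1,RW=1,US=1,PS=0
  L2 @0x3B[15] → 0x3C007  P=1,RW=1,US=1,PS=0
  ⇒ phys 0x3CCF1  [3 reads]
#1 VA=0x14261F9F3 (r,kernel):
  L0 @0x36[5] → 0x40007  P=1,RW=1,US=1,PS=0
  L1 @0x40[19] → 0x43007  P=1,RW=1,US=1,PS=0
  L2 @0x43[31] → 0x44007  P=1,RW=1,US=1,PS=0
  ⇒ phys 0x449F3  [3 reads]
#2 VA=0x4C0A0DD38 (r,kernel):
  L0 @0x36[19] → 0x45007  P=1,RW=1,US=1,PS=0
  L1 @0x45[5] → 0x46007  P=1,RW=1,US=1,PS=0
  L2 @0x46[13] → 0x49007  P=1,RW=1,US=1,PS=0
  ⇒ phys 0x49D38  [3 reads]
#3 VA=0x1000007EE (r,kernel):
  L0 @0x36[4] → 0x4A087  P=1,RW=1,US=1,PS=1
  ⇒ phys 0x4A7EE (huge @L0)  [1 reads]
#4 VA=0x4406089CC (r,kernel):
  L0 @0x36[17] → 0x4D007  P=1,RW=1,US=1,PS=0
  L1 @0x4D[3] → 0x4F007  P=1,RW=1,US=1,PS=0
  L2 @0x4F[8] → 0x50007  P=1,RW=1,US=1,PS=0
  ⇒ phys 0x509CC  [3 reads]
#5 VA=0x281405628 (r,kernel):
  L0 @0x36[10] → 0x53007  P=1,RW=1,US=1,PS=0
  L1 @0x53[10] → 0x56007  P=1,RW=1,US=1,PS=0
  L2 @0x56[5] → 0x8000  P=0,RW=0,US=0,PS=0
  ✗ PAGE_NOT_PRESENT  [3 reads]
#6 VA=0x503C00BE7 (r,kernel):
  L0 @0x36[20] → 0x59007  P=1,RW=1,US=1,PS=0
  L1 @0x59[30] → 0x7006  P=0,RW=1,US=1,PS=0
  ✗ PAGE_NOT_PRESENT  [2 reads]
#7 VA=0xE0093D (r,kernel):
  L0 @0x36[0] → 0x5C007  P=1,RW=1,US=1,PS=0
  L1 @0x5C[7] → 0x68002  P=0,RW=1,US=0,PS=0
  ✗ PAGE_NOT_PRESENT  [2 reads]

TLB: [["0x14261F", "0x44"], ["0x4C0A0D", "0x49"], ["0x100000", "0x4A"], ["0x440608", "0x50"]]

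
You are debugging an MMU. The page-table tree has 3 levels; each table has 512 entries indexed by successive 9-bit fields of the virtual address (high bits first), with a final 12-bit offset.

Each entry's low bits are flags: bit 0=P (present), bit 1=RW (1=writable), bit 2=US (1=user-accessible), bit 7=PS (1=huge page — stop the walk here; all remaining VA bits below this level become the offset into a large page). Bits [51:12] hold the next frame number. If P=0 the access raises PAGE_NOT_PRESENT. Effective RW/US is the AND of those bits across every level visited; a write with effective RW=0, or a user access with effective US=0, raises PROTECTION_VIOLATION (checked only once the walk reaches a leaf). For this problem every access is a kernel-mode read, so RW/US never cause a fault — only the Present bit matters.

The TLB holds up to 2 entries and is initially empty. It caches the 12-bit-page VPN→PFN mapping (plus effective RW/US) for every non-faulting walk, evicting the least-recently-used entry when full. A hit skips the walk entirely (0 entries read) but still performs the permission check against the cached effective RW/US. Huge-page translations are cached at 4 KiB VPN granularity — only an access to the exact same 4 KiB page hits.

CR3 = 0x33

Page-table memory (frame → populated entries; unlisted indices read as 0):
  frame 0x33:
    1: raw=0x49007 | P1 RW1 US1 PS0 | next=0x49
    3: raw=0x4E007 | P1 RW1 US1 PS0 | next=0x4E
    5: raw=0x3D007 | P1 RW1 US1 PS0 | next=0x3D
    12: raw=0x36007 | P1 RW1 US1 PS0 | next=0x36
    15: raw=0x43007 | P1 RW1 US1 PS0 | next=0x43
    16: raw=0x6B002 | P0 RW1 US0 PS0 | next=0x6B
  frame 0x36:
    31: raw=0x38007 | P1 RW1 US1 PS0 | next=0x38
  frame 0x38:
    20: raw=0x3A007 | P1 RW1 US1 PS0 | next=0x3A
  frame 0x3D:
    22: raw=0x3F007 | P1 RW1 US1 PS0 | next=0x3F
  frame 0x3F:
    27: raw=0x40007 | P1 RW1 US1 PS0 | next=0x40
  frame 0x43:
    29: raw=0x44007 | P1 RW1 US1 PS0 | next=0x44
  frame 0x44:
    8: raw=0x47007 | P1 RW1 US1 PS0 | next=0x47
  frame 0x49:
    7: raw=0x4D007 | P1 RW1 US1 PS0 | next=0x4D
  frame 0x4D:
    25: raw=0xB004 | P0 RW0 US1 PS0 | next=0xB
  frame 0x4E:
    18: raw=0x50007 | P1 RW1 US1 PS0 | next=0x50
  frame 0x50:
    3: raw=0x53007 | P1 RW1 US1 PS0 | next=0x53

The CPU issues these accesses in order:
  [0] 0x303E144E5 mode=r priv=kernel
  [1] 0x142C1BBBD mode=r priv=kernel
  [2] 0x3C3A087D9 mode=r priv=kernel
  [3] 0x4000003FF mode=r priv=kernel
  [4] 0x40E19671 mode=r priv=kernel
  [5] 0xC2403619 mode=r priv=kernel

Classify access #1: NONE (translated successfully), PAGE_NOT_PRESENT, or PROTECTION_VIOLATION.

Walk each access:
#0 VA=0x303E144E5 (r,kernel):
  L0 @0x33[12] → 0x36007  P=1,RW=1,US=1,PS=0
  L1 @0x36[31] → 0x38007  P=1,RW=1,US=1,PS=0
  L2 @0x38[20] → 0x3A007  P=1,RW=1,US=1,PS=0
  ✓ 0x3A4E5  — 3 lookups
#1 VA=0x142C1BBBD (r,kernel):
  L0 @0x33[5] → 0x3D007  P=1,RW=1,US=1,PS=0
  L1 @0x3D[22] → 0x3F007  P=1,RW=1,US=1,PS=0
  L2 @0x3F[27] → 0x40007  P=1,RW=1,US=1,PS=0
  ✓ 0x40BBD  — 3 lookups
#2 VA=0x3C3A087D9 (r,kernel):
  L0 @0x33[15] → 0x43007  P=1,RW=1,US=1,PS=0
  L1 @0x43[29] → 0x44007  P=1,RW=1,US=1,PS=0
  L2 @0x44[8] → 0x47007  P=1,RW=1,US=1,PS=0
  ✓ 0x477D9  — 3 lookups
#3 VA=0x4000003FF (r,kernel):
  L0 @0x33[16] → 0x6B002  P=0,RW=1,US=0,PS=0
  ✗ PAGE_NOT_PRESENT  [1 reads]
#4 VA=0x40E19671 (r,kernel):
  L0 @0x33[1] → 0x49007  P=1,RW=1,US=1,PS=0
  L1 @0x49[7] → 0x4D007  P=1,RW=1,US=1,PS=0
  L2 @0x4D[25] → 0xB004  P=0,RW=0,US=1,PS=0
  ✗ PAGE_NOT_PRESENT  [3 reads]
#5 VA=0xC2403619 (r,kernel):
  L0 @0x33[3] → 0x4E007  P=1,RW=1,US=1,PS=0
  L1 @0x4E[18] → 0x50007  P=1,RW=1,US=1,PS=0
  L2 @0x50[3] → 0x53007  P=1,RW=1,US=1,PS=0
  ✓ 0x53619  — 3 lookups

Access #1 fault: NONE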